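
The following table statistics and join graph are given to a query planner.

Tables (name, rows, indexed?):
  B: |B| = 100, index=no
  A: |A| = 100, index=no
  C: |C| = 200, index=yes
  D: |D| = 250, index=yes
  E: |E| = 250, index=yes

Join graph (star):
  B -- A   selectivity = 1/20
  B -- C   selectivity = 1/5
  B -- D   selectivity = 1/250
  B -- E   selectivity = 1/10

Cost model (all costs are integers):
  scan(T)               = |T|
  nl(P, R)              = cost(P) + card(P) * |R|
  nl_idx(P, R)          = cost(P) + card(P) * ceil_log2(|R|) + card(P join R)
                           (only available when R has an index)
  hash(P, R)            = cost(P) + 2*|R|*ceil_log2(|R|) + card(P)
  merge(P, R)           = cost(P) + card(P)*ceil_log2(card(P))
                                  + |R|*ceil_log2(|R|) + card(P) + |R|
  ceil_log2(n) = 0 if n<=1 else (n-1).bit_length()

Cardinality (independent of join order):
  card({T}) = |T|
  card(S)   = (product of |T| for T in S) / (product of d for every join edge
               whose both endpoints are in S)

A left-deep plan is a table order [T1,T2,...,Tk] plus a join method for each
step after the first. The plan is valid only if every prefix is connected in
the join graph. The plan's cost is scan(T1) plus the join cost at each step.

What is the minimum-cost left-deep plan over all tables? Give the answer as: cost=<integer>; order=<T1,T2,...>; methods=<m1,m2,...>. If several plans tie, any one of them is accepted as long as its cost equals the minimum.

cost=22700; order=B,D,A,E,C; methods=nl_idx,hash,hash,hash

Selinger DP (subsets sized 1..n):
  {B}: scan cost=100, card=100
  {A}: scan cost=100, card=100
  {C}: scan cost=200, card=200
  {D}: scan cost=250, card=250
  {E}: scan cost=250, card=250
  {AB}: card=500; try (B,hash)→1600, (A,hash)→1600, (B,merge)→1700, (A,merge)→1700, (B,nl)→10100, (A,nl)→10100; best=1600 via (B,hash)
  {BC}: card=4000; try (B,hash)→1800, (C,merge)→2700, (B,merge)→2800, (C,hash)→3400, (C,nl_idx)→4900, (C,nl)→20100 …(+1); best=1800 via (B,hash)
  {BD}: card=100; try (D,nl_idx)→1000, (B,hash)→1900, (D,merge)→3150, (B,merge)→3300, (D,hash)→4200, (D,nl)→25100 …(+1); best=1000 via (D,nl_idx)
  {BE}: card=2500; try (B,hash)→1900, (E,merge)→3150, (B,merge)→3300, (E,nl_idx)→3400, (E,hash)→4200, (E,nl)→25100 …(+1); best=1900 via (B,hash)
  {ABC}: card=20000; try (C,hash)→5300, (A,hash)→7200, (C,merge)→8400, (C,nl_idx)→25600, (A,merge)→54600, (C,nl)→101600 …(+1); best=5300 via (C,hash)
  {ABD}: card=500; try (A,hash)→2500, (A,merge)→2600, (D,hash)→6100, (D,nl_idx)→6100, (D,merge)→8850, (A,nl)→11000 …(+1); best=2500 via (A,hash)
  {ABE}: card=12500; try (A,hash)→5800, (E,hash)→6100, (E,merge)→8850, (E,nl_idx)→18100, (A,merge)→35200, (E,nl)→126600 …(+1); best=5800 via (A,hash)
  {BCD}: card=4000; try (C,merge)→3600, (C,hash)→4300, (C,nl_idx)→5800, (D,hash)→9800, (C,nl)→21000, (D,nl_idx)→37800 …(+2); best=3600 via (C,merge)
  {BCE}: card=100000; try (C,hash)→7600, (E,hash)→9800, (C,merge)→36200, (E,merge)→56050, (C,nl_idx)→121900, (E,nl_idx)→133800 …(+2); best=7600 via (C,hash)
  {BDE}: card=2500; try (E,merge)→4050, (E,nl_idx)→4300, (E,hash)→5100, (D,hash)→8400, (D,nl_idx)→24400, (E,nl)→26000 …(+2); best=4050 via (E,merge)
  {ABCD}: card=20000; try (C,hash)→6200, (A,hash)→9000, (C,merge)→9300, (C,nl_idx)→26500, (D,hash)→29300, (A,merge)→56400 …(+5); best=6200 via (C,hash)
  {ABCE}: card=500000; try (C,hash)→21500, (E,hash)→29300, (A,hash)→109000, (C,merge)→195100, (E,merge)→327550, (C,nl_idx)→605800 …(+5); best=21500 via (C,hash)
  {ABDE}: card=12500; try (E,hash)→7000, (A,hash)→7950, (E,merge)→9750, (E,nl_idx)→19000, (D,hash)→22300, (A,merge)→37350 …(+5); best=7000 via (E,hash)
  {BCDE}: card=100000; try (C,hash)→9750, (E,hash)→11600, (C,merge)→38350, (E,merge)→57850, (D,hash)→111600, (C,nl_idx)→124050 …(+6); best=9750 via (C,hash)
  {ABCDE}: card=500000; try (C,hash)→22700, (E,hash)→30200, (A,hash)→111150, (C,merge)→196300, (E,merge)→328450, (D,hash)→525500 …(+9); best=22700 via (C,hash)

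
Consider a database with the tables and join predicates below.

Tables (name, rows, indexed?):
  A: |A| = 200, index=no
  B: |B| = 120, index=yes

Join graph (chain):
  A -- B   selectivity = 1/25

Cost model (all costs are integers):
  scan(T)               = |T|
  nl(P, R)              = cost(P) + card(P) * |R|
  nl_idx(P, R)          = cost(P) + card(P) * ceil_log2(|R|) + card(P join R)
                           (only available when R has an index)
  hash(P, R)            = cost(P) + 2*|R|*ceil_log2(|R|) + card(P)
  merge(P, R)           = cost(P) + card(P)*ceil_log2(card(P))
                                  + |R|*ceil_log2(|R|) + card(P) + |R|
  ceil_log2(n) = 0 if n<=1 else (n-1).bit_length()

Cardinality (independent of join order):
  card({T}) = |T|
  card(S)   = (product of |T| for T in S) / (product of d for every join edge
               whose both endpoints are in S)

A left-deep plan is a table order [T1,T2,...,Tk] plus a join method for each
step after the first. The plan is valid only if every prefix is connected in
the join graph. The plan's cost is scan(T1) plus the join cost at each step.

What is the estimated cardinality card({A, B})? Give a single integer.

Tables in S: A(200), B(120)
Edges inside S: A-B(d=25)
numerator = 200 * 120 = 24000
denominator = 25 = 25
card(S) = 24000 / 25 = 960

960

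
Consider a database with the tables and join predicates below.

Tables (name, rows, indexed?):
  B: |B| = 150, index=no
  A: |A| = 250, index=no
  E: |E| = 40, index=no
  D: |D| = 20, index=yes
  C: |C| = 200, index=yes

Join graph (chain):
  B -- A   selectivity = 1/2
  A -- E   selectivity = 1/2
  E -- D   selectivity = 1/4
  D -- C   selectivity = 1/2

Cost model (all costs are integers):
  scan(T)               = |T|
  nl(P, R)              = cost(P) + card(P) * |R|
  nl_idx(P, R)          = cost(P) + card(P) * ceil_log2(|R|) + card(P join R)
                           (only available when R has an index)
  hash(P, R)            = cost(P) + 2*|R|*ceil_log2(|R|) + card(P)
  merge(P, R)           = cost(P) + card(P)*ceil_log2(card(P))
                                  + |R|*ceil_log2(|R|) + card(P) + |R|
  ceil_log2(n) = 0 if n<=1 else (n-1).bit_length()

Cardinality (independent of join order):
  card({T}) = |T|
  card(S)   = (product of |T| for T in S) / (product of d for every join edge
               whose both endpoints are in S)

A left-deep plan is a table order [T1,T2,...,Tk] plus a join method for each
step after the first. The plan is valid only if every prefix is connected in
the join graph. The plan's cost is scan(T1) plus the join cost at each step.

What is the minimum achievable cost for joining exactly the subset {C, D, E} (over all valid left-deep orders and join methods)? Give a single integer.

Selinger DP over subsets of {C,D,E}:
  {E}: scan cost=40, card=40
  {D}: scan cost=20, card=20
  {C}: scan cost=200, card=200
  {DE}: card=200; try (D,hash)→280, (E,merge)→420, (D,merge)→440, (D,nl_idx)→440, (E,hash)→520, (E,nl)→820 …(+1); best=280 via (D,hash)
  {CD}: card=2000; try (D,hash)→600, (C,merge)→1940, (D,merge)→2120, (C,nl_idx)→2180, (D,nl_idx)→3200, (C,hash)→3240 …(+2); best=600 via (D,hash)
  {CDE}: card=20000; try (E,hash)→3080, (C,hash)→3680, (C,merge)→3880, (C,nl_idx)→21880, (E,merge)→24880, (C,nl)→40280 …(+1); best=3080 via (E,hash)

3080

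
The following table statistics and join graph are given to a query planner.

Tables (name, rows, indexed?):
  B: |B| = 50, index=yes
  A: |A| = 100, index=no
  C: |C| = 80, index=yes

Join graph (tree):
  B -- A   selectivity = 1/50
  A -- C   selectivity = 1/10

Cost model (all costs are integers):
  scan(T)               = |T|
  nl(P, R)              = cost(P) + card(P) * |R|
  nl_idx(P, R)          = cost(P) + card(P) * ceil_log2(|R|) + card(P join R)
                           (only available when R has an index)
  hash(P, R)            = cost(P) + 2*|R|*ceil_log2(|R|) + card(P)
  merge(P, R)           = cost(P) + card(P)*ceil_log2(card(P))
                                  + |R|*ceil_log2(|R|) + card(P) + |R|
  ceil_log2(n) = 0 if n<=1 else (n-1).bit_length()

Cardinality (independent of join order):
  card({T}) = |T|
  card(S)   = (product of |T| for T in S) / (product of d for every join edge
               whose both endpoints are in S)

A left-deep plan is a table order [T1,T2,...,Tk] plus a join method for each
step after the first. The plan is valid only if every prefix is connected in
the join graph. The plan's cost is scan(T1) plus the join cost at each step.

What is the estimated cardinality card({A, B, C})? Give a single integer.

Tables in S: A(100), B(50), C(80)
Edges inside S: B-A(d=50), A-C(d=10)
numerator = 100 * 50 * 80 = 400000
denominator = 50 * 10 = 500
card(S) = 400000 / 500 = 800

800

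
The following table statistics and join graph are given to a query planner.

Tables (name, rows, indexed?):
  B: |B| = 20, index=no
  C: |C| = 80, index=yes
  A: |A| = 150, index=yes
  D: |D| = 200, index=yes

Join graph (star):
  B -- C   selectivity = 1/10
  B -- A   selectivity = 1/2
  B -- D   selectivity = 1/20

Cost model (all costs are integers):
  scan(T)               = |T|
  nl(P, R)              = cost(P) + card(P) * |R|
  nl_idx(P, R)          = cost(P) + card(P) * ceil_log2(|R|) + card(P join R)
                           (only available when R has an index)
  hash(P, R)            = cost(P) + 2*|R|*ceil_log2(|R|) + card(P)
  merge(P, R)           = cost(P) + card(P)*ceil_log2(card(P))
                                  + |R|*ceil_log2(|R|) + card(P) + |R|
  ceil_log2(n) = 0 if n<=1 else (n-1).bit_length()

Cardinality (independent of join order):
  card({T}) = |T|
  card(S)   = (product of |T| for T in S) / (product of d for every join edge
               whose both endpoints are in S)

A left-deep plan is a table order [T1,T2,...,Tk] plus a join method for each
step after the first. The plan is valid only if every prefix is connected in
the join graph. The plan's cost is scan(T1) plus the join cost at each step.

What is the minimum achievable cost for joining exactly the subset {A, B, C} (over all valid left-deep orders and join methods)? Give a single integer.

2880

Selinger DP over subsets of {A,B,C}:
  {B}: scan cost=20, card=20
  {C}: scan cost=80, card=80
  {A}: scan cost=150, card=150
  {BC}: card=160; try (C,nl_idx)→320, (B,hash)→360, (C,merge)→780, (B,merge)→840, (C,hash)→1160, (C,nl)→1620 …(+1); best=320 via (C,nl_idx)
  {AB}: card=1500; try (B,hash)→500, (A,merge)→1490, (B,merge)→1620, (A,nl_idx)→1680, (A,hash)→2440, (A,nl)→3020 …(+1); best=500 via (B,hash)
  {ABC}: card=12000; try (A,hash)→2880, (A,merge)→3110, (C,hash)→3120, (A,nl_idx)→13600, (C,merge)→19140, (C,nl_idx)→23000 …(+2); best=2880 via (A,hash)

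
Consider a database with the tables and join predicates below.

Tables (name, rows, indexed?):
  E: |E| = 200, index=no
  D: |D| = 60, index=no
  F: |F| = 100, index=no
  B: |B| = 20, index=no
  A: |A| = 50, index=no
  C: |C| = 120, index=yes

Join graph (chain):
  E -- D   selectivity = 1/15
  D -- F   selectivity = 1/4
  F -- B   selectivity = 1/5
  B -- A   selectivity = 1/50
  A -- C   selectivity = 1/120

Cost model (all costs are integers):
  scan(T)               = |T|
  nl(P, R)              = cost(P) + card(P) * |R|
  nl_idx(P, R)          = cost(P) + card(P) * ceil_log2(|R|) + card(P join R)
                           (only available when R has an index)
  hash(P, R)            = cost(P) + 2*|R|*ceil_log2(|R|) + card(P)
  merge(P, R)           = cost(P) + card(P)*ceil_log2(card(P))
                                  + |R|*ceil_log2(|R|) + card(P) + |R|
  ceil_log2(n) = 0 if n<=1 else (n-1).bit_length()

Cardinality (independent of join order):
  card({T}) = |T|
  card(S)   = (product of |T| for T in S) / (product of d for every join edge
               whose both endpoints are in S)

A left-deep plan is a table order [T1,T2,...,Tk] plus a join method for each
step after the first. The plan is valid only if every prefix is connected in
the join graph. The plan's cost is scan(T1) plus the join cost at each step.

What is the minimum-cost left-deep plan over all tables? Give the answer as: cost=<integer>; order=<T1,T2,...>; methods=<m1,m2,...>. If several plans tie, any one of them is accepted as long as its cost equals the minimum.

Selinger DP (subsets sized 1..n):
  {E}: scan cost=200, card=200
  {D}: scan cost=60, card=60
  {F}: scan cost=100, card=100
  {B}: scan cost=20, card=20
  {A}: scan cost=50, card=50
  {C}: scan cost=120, card=120
  {DE}: card=800; try (D,hash)→1120, (E,merge)→2280, (D,merge)→2420, (E,hash)→3320, (E,nl)→12060, (D,nl)→12200; best=1120 via (D,hash)
  {DF}: card=1500; try (D,hash)→920, (F,merge)→1280, (D,merge)→1320, (F,hash)→1520, (F,nl)→6060, (D,nl)→6100; best=920 via (D,hash)
  {BF}: card=400; try (B,hash)→400, (F,merge)→940, (B,merge)→1020, (F,hash)→1440, (F,nl)→2020, (B,nl)→2100; best=400 via (B,hash)
  {AB}: card=20; try (B,hash)→300, (A,merge)→490, (B,merge)→520, (A,hash)→640, (A,nl)→1020, (B,nl)→1050; best=300 via (B,hash)
  {AC}: card=50; try (C,nl_idx)→450, (A,hash)→840, (C,merge)→1360, (A,merge)→1430, (C,hash)→1780, (C,nl)→6050 …(+1); best=450 via (C,nl_idx)
  {DEF}: card=20000; try (F,hash)→3320, (E,hash)→5620, (F,merge)→10720, (E,merge)→20720, (F,nl)→81120, (E,nl)→300920; best=3320 via (F,hash)
  {BDF}: card=6000; try (D,hash)→1520, (B,hash)→2620, (D,merge)→4820, (B,merge)→19040, (D,nl)→24400, (B,nl)→30920; best=1520 via (D,hash)
  {ABF}: card=400; try (F,merge)→1220, (A,hash)→1400, (F,hash)→1720, (F,nl)→2300, (A,merge)→4750, (A,nl)→20400; best=1220 via (F,merge)
  {ABC}: card=20; try (C,nl_idx)→460, (B,hash)→700, (B,merge)→920, (C,merge)→1380, (B,nl)→1450, (C,hash)→2000 …(+1); best=460 via (C,nl_idx)
  {BDEF}: card=80000; try (E,hash)→10720, (B,hash)→23520, (E,merge)→87320, (B,merge)→323440, (B,nl)→403320, (E,nl)→1201520; best=10720 via (E,hash)
  {ABDF}: card=6000; try (D,hash)→2340, (D,merge)→5640, (A,hash)→8120, (D,nl)→25220, (A,merge)→85870, (A,nl)→301520; best=2340 via (D,hash)
  {ABCF}: card=400; try (F,merge)→1380, (F,hash)→1880, (F,nl)→2460, (C,hash)→3300, (C,nl_idx)→4420, (C,merge)→6180 …(+1); best=1380 via (F,merge)
  {ABDEF}: card=80000; try (E,hash)→11540, (E,merge)→88140, (A,hash)→91320, (E,nl)→1202340, (A,merge)→1451070, (A,nl)→4010720; best=11540 via (E,hash)
  {ABCDF}: card=6000; try (D,hash)→2500, (D,merge)→5800, (C,hash)→10020, (D,nl)→25380, (C,nl_idx)→50340, (C,merge)→87300 …(+1); best=2500 via (D,hash)
  {ABCDEF}: card=80000; try (E,hash)→11700, (E,merge)→88300, (C,hash)→93220, (C,nl_idx)→651540, (E,nl)→1202500, (C,merge)→1452500 …(+1); best=11700 via (E,hash)

cost=11700; order=A,B,C,F,D,E; methods=hash,nl_idx,merge,hash,hash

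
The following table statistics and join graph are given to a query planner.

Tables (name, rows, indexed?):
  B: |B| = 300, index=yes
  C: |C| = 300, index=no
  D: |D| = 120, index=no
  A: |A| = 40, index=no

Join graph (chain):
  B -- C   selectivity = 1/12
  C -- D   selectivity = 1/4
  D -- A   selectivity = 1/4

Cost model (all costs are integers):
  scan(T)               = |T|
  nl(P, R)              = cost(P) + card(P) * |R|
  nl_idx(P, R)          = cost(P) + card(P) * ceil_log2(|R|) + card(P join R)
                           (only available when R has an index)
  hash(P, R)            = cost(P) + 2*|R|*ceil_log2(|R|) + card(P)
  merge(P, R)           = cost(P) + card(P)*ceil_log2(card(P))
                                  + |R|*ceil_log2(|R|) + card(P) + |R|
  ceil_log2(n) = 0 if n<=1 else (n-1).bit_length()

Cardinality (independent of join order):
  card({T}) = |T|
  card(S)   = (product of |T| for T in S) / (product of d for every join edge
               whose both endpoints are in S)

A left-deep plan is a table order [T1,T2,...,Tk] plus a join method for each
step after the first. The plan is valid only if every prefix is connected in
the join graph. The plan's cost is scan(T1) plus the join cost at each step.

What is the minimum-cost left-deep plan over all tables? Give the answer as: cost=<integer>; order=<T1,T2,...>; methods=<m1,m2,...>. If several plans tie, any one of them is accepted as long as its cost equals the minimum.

Selinger DP (subsets sized 1..n):
  {B}: scan cost=300, card=300
  {C}: scan cost=300, card=300
  {D}: scan cost=120, card=120
  {A}: scan cost=40, card=40
  {BC}: card=7500; try (C,hash)→6000, (B,hash)→6000, (C,merge)→6300, (B,merge)→6300, (B,nl_idx)→10500, (C,nl)→90300 …(+1); best=6000 via (C,hash)
  {CD}: card=9000; try (D,hash)→2280, (C,merge)→4080, (D,merge)→4260, (C,hash)→5640, (C,nl)→36120, (D,nl)→36300; best=2280 via (D,hash)
  {AD}: card=1200; try (A,hash)→720, (D,merge)→1280, (A,merge)→1360, (D,hash)→1760, (D,nl)→4840, (A,nl)→4920; best=720 via (A,hash)
  {BCD}: card=225000; try (D,hash)→15180, (B,hash)→16680, (D,merge)→111960, (B,merge)→140280, (B,nl_idx)→308280, (D,nl)→906000 …(+1); best=15180 via (D,hash)
  {ACD}: card=90000; try (C,hash)→7320, (A,hash)→11760, (C,merge)→18120, (A,merge)→137560, (C,nl)→360720, (A,nl)→362280; best=7320 via (C,hash)
  {ABCD}: card=2250000; try (B,hash)→102720, (A,hash)→240660, (B,merge)→1630320, (B,nl_idx)→3067320, (A,merge)→4290460, (A,nl)→9015180 …(+1); best=102720 via (B,hash)

cost=102720; order=D,A,C,B; methods=hash,hash,hash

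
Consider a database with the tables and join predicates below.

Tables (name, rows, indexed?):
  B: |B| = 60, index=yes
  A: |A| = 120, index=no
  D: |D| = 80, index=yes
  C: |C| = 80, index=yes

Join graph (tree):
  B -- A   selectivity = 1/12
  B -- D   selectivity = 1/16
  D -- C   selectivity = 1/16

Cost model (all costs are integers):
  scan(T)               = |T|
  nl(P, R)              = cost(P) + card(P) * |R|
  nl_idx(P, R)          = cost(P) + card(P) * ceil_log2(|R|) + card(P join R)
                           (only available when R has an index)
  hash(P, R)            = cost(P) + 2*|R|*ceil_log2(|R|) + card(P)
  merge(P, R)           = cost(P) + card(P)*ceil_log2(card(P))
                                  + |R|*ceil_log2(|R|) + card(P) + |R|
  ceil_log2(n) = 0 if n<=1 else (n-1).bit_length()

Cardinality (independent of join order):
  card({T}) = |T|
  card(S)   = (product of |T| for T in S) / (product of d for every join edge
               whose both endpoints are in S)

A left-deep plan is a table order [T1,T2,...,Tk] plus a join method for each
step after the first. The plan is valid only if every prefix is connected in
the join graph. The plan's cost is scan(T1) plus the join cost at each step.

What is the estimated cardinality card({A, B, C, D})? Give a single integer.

Tables in S: A(120), B(60), C(80), D(80)
Edges inside S: B-A(d=12), B-D(d=16), D-C(d=16)
numerator = 120 * 60 * 80 * 80 = 46080000
denominator = 12 * 16 * 16 = 3072
card(S) = 46080000 / 3072 = 15000

15000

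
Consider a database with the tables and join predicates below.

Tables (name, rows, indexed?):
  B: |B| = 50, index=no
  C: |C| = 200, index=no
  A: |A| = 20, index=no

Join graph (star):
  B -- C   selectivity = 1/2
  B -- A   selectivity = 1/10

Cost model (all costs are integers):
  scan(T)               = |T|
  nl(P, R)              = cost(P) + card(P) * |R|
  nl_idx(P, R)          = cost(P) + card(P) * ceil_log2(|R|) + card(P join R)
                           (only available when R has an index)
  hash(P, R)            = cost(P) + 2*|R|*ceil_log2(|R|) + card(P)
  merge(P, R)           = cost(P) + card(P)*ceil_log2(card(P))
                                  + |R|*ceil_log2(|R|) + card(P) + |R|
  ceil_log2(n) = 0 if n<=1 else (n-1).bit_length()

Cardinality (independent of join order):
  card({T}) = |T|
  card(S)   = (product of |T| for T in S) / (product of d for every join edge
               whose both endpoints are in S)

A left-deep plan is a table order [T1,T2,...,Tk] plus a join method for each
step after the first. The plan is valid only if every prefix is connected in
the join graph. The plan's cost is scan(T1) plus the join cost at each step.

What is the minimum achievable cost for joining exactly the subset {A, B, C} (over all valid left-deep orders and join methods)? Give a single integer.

Selinger DP over subsets of {A,B,C}:
  {B}: scan cost=50, card=50
  {C}: scan cost=200, card=200
  {A}: scan cost=20, card=20
  {BC}: card=5000; try (B,hash)→1000, (C,merge)→2200, (B,merge)→2350, (C,hash)→3300, (C,nl)→10050, (B,nl)→10200; best=1000 via (B,hash)
  {AB}: card=100; try (A,hash)→300, (B,merge)→490, (A,merge)→520, (B,hash)→640, (B,nl)→1020, (A,nl)→1050; best=300 via (A,hash)
  {ABC}: card=10000; try (C,merge)→2900, (C,hash)→3600, (A,hash)→6200, (C,nl)→20300, (A,merge)→71120, (A,nl)→101000; best=2900 via (C,merge)

2900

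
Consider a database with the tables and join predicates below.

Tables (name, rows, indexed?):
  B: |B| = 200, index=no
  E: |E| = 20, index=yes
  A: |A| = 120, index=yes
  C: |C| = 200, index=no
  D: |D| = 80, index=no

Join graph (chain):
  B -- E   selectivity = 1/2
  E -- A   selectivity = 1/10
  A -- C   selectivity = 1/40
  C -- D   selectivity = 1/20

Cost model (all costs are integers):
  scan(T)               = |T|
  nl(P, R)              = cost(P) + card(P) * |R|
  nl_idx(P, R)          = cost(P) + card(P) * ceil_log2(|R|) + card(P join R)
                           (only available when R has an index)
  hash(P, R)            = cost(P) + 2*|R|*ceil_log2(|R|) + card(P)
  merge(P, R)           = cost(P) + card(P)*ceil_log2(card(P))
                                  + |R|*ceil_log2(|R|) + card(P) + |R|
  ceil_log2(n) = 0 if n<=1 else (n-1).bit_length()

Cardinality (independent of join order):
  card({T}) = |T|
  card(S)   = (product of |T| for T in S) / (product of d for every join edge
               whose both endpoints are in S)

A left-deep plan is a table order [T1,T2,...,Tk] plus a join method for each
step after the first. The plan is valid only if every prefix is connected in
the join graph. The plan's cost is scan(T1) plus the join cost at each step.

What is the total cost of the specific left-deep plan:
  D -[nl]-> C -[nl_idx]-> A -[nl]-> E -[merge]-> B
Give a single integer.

141080

step 1: scan D: cost=80, card=80
step 2: join C via nl
    card(P join C) = 80*200/(20) = 800
    cost = 80 + 80*200 = 16080
step 3: join A via nl_idx
    card(P join A) = 800*120/(40) = 2400
    cost = 16080 + 800*7 + 2400 = 24080
step 4: join E via nl
    card(P join E) = 2400*20/(10) = 4800
    cost = 24080 + 2400*20 = 72080
step 5: join B via merge
    card(P join B) = 4800*200/(2) = 480000
    cost = 72080 + 4800*13 + 200*8 + 4800 + 200 = 141080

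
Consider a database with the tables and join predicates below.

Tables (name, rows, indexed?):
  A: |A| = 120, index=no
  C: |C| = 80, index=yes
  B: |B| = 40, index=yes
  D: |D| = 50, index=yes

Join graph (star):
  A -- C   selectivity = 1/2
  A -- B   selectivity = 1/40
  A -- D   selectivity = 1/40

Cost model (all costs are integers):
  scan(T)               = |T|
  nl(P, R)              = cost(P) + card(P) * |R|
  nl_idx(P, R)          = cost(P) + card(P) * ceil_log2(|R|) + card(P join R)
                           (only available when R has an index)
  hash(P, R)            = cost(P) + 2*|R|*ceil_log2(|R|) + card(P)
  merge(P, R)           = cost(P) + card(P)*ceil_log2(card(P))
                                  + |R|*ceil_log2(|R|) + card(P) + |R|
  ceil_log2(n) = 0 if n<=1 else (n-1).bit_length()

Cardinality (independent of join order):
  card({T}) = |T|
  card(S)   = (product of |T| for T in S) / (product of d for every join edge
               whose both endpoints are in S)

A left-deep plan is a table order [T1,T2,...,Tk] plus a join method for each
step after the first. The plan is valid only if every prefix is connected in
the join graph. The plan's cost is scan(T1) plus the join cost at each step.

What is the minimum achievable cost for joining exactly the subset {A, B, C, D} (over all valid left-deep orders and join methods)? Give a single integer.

2710

Selinger DP over subsets of {A,B,C,D}:
  {A}: scan cost=120, card=120
  {C}: scan cost=80, card=80
  {B}: scan cost=40, card=40
  {D}: scan cost=50, card=50
  {AC}: card=4800; try (C,hash)→1360, (A,merge)→1680, (C,merge)→1720, (A,hash)→1840, (C,nl_idx)→5760, (A,nl)→9680 …(+1); best=1360 via (C,hash)
  {AB}: card=120; try (B,hash)→720, (B,nl_idx)→960, (A,merge)→1280, (B,merge)→1360, (A,hash)→1760, (A,nl)→4840 …(+1); best=720 via (B,hash)
  {AD}: card=150; try (D,hash)→840, (D,nl_idx)→990, (A,merge)→1360, (D,merge)→1430, (A,hash)→1780, (A,nl)→6050 …(+1); best=840 via (D,hash)
  {ABC}: card=4800; try (C,hash)→1960, (C,merge)→2320, (C,nl_idx)→6360, (B,hash)→6640, (C,nl)→10320, (B,nl_idx)→34960 …(+2); best=1960 via (C,hash)
  {ACD}: card=6000; try (C,hash)→2110, (C,merge)→2830, (D,hash)→6760, (C,nl_idx)→7890, (C,nl)→12840, (D,nl_idx)→36160 …(+2); best=2110 via (C,hash)
  {ABD}: card=150; try (D,hash)→1440, (B,hash)→1470, (D,nl_idx)→1590, (B,nl_idx)→1890, (D,merge)→2030, (B,merge)→2470 …(+2); best=1440 via (D,hash)
  {ABCD}: card=6000; try (C,hash)→2710, (C,merge)→3430, (D,hash)→7360, (C,nl_idx)→8490, (B,hash)→8590, (C,nl)→13440 …(+6); best=2710 via (C,hash)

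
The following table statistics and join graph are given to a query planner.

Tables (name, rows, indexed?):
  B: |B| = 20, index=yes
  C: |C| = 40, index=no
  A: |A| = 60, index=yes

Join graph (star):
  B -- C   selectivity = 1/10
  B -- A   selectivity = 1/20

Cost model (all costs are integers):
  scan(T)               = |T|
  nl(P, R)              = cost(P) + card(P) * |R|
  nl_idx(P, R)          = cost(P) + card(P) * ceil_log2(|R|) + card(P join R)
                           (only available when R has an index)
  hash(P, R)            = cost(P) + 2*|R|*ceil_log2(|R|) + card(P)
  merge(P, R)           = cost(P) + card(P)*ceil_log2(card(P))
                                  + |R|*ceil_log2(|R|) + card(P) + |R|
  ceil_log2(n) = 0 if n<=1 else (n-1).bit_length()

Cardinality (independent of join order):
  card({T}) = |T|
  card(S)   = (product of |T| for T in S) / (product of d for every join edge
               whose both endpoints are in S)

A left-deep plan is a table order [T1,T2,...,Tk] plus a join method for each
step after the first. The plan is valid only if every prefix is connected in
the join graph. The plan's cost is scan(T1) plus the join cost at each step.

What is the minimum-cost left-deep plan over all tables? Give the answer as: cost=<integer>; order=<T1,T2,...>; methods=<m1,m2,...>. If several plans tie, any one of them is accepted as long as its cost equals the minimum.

cost=740; order=B,A,C; methods=nl_idx,hash

Selinger DP (subsets sized 1..n):
  {B}: scan cost=20, card=20
  {C}: scan cost=40, card=40
  {A}: scan cost=60, card=60
  {BC}: card=80; try (B,hash)→280, (B,nl_idx)→320, (C,merge)→420, (B,merge)→440, (C,hash)→520, (C,nl)→820 …(+1); best=280 via (B,hash)
  {AB}: card=60; try (A,nl_idx)→200, (B,hash)→320, (B,nl_idx)→420, (A,merge)→560, (B,merge)→600, (A,hash)→760 …(+2); best=200 via (A,nl_idx)
  {ABC}: card=240; try (C,hash)→740, (C,merge)→900, (A,nl_idx)→1000, (A,hash)→1080, (A,merge)→1340, (C,nl)→2600 …(+1); best=740 via (C,hash)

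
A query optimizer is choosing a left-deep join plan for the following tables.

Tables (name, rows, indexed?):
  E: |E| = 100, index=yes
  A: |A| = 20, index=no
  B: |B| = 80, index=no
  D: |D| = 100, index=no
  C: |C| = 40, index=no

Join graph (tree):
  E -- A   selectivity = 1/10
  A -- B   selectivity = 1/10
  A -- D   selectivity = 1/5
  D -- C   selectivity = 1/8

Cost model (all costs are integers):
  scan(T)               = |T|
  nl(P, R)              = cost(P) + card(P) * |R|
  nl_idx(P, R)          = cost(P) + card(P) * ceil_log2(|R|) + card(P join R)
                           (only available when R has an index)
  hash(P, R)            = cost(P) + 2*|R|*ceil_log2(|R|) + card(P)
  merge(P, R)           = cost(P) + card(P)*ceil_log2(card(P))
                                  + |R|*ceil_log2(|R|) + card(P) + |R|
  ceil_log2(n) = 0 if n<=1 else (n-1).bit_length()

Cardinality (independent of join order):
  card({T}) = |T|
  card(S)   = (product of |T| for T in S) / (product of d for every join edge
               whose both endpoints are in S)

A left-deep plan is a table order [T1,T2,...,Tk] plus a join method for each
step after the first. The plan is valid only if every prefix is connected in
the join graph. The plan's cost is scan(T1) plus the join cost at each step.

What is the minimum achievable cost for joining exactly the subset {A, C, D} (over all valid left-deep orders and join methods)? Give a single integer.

Selinger DP over subsets of {A,C,D}:
  {A}: scan cost=20, card=20
  {D}: scan cost=100, card=100
  {C}: scan cost=40, card=40
  {AD}: card=400; try (A,hash)→400, (D,merge)→940, (A,merge)→1020, (D,hash)→1440, (D,nl)→2020, (A,nl)→2100; best=400 via (A,hash)
  {CD}: card=500; try (C,hash)→680, (D,merge)→1120, (C,merge)→1180, (D,hash)→1480, (D,nl)→4040, (C,nl)→4100; best=680 via (C,hash)
  {ACD}: card=2000; try (C,hash)→1280, (A,hash)→1380, (C,merge)→4680, (A,merge)→5800, (A,nl)→10680, (C,nl)→16400; best=1280 via (C,hash)

1280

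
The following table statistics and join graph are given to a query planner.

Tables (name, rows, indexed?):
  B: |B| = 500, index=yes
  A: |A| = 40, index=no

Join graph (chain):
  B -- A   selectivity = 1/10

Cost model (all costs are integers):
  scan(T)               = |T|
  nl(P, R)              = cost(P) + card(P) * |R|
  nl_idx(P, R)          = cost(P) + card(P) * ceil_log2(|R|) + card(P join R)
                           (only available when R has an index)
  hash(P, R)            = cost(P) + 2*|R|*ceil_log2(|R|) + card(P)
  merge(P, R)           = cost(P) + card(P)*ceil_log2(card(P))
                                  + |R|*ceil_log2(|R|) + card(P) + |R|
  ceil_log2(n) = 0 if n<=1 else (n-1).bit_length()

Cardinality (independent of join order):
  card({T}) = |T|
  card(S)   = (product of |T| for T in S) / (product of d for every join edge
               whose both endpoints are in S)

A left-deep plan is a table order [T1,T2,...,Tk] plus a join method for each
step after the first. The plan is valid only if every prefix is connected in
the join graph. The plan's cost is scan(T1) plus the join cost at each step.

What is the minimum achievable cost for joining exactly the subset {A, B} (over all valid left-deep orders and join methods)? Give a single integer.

Selinger DP over subsets of {A,B}:
  {B}: scan cost=500, card=500
  {A}: scan cost=40, card=40
  {AB}: card=2000; try (A,hash)→1480, (B,nl_idx)→2400, (B,merge)→5320, (A,merge)→5780, (B,hash)→9080, (B,nl)→20040 …(+1); best=1480 via (A,hash)

1480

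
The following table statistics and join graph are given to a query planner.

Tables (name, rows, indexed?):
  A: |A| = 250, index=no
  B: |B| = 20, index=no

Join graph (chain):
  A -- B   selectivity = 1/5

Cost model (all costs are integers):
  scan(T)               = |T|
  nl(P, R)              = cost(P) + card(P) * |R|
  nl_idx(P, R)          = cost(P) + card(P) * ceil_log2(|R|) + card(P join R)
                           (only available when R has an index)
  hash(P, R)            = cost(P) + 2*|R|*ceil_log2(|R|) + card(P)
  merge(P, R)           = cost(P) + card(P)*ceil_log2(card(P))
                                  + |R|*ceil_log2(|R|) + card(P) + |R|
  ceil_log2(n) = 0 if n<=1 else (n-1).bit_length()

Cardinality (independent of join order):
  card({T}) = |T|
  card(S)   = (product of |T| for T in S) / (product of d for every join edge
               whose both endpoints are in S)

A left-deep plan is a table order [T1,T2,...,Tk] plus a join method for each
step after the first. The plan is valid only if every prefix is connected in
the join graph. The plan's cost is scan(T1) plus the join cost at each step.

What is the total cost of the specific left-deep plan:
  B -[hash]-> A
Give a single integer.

step 1: scan B: cost=20, card=20
step 2: join A via hash
    card(P join A) = 20*250/(5) = 1000
    cost = 20 + 2*250*8 + 20 = 4040

4040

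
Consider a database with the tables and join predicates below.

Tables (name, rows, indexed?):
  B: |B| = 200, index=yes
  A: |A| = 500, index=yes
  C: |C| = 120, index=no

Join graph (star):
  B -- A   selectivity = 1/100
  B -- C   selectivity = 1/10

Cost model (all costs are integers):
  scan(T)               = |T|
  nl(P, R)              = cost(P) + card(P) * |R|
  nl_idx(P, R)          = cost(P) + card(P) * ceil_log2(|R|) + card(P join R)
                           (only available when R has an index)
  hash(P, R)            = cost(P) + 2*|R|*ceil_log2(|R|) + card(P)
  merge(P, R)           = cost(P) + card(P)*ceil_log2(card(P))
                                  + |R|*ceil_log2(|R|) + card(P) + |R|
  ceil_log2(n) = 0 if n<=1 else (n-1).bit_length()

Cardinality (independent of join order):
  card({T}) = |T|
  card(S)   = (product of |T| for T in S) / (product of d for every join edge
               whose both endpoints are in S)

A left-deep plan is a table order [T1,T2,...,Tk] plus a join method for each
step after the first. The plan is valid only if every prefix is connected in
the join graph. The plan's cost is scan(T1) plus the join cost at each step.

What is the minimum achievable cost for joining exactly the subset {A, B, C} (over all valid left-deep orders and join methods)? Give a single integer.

5680

Selinger DP over subsets of {A,B,C}:
  {B}: scan cost=200, card=200
  {A}: scan cost=500, card=500
  {C}: scan cost=120, card=120
  {AB}: card=1000; try (A,nl_idx)→3000, (B,hash)→4200, (B,nl_idx)→5500, (A,merge)→7000, (B,merge)→7300, (A,hash)→9400 …(+2); best=3000 via (A,nl_idx)
  {BC}: card=2400; try (C,hash)→2080, (B,merge)→2880, (C,merge)→2960, (B,hash)→3440, (B,nl_idx)→3480, (B,nl)→24120 …(+1); best=2080 via (C,hash)
  {ABC}: card=12000; try (C,hash)→5680, (A,hash)→13480, (C,merge)→14960, (A,nl_idx)→35680, (A,merge)→38280, (C,nl)→123000 …(+1); best=5680 via (C,hash)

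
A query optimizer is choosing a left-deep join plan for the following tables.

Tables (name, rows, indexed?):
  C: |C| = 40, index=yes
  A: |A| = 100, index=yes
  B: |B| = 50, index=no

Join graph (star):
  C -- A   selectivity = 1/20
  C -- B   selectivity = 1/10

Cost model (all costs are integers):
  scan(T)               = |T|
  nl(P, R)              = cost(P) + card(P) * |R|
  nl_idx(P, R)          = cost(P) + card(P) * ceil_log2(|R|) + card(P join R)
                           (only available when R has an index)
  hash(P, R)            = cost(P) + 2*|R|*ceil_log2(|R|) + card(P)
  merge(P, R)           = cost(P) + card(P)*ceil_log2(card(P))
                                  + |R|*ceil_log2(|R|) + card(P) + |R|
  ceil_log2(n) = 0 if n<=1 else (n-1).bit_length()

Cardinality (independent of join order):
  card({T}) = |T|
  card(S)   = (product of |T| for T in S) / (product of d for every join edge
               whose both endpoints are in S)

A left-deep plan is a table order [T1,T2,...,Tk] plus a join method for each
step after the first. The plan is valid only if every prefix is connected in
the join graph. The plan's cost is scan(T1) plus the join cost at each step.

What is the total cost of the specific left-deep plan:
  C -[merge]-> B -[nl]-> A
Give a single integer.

20670

step 1: scan C: cost=40, card=40
step 2: join B via merge
    card(P join B) = 40*50/(10) = 200
    cost = 40 + 40*6 + 50*6 + 40 + 50 = 670
step 3: join A via nl
    card(P join A) = 200*100/(20) = 1000
    cost = 670 + 200*100 = 20670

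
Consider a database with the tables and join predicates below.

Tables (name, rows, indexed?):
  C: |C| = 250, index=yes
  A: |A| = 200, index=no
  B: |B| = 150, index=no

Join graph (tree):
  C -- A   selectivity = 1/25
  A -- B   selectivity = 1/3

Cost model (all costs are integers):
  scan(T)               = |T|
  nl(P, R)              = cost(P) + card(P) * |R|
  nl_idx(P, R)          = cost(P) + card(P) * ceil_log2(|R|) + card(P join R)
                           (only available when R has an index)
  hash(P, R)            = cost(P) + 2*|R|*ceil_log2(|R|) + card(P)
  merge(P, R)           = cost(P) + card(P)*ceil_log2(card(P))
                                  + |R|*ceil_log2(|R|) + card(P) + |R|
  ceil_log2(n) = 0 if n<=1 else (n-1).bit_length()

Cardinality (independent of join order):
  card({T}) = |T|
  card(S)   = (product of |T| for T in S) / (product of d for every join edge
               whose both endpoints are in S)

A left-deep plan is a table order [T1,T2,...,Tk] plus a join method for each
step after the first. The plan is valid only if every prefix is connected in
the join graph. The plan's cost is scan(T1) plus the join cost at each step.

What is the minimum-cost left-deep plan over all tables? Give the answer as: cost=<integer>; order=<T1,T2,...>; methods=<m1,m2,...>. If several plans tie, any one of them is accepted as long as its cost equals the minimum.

cost=8100; order=C,A,B; methods=hash,hash

Selinger DP (subsets sized 1..n):
  {C}: scan cost=250, card=250
  {A}: scan cost=200, card=200
  {B}: scan cost=150, card=150
  {AC}: card=2000; try (A,hash)→3700, (C,nl_idx)→3800, (C,merge)→4250, (A,merge)→4300, (C,hash)→4400, (C,nl)→50200 …(+1); best=3700 via (A,hash)
  {AB}: card=10000; try (B,hash)→2800, (A,merge)→3300, (B,merge)→3350, (A,hash)→3500, (A,nl)→30150, (B,nl)→30200; best=2800 via (B,hash)
  {ABC}: card=100000; try (B,hash)→8100, (C,hash)→16800, (B,merge)→29050, (C,merge)→155050, (C,nl_idx)→182800, (B,nl)→303700 …(+1); best=8100 via (B,hash)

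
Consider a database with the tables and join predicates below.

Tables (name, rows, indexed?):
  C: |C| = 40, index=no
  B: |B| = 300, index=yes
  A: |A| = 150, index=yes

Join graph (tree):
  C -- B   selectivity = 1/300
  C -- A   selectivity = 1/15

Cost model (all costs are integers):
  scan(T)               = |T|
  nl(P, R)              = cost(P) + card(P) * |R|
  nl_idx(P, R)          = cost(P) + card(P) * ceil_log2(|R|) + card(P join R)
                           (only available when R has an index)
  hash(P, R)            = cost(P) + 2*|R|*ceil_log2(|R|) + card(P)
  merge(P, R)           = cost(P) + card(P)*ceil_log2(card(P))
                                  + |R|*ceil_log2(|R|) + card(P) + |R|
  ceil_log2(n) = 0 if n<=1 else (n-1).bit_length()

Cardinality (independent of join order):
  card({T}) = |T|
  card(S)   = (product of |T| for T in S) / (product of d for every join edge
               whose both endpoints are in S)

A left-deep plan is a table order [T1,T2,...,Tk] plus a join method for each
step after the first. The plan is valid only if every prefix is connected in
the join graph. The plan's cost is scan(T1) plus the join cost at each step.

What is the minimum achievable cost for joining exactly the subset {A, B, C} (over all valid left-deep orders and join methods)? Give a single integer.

Selinger DP over subsets of {A,B,C}:
  {C}: scan cost=40, card=40
  {B}: scan cost=300, card=300
  {A}: scan cost=150, card=150
  {BC}: card=40; try (B,nl_idx)→440, (C,hash)→1080, (B,merge)→3320, (C,merge)→3580, (B,hash)→5480, (B,nl)→12040 …(+1); best=440 via (B,nl_idx)
  {AC}: card=400; try (A,nl_idx)→760, (C,hash)→780, (A,merge)→1670, (C,merge)→1780, (A,hash)→2480, (A,nl)→6040 …(+1); best=760 via (A,nl_idx)
  {ABC}: card=400; try (A,nl_idx)→1160, (A,merge)→2070, (A,hash)→2880, (B,nl_idx)→4760, (A,nl)→6440, (B,hash)→6560 …(+2); best=1160 via (A,nl_idx)

1160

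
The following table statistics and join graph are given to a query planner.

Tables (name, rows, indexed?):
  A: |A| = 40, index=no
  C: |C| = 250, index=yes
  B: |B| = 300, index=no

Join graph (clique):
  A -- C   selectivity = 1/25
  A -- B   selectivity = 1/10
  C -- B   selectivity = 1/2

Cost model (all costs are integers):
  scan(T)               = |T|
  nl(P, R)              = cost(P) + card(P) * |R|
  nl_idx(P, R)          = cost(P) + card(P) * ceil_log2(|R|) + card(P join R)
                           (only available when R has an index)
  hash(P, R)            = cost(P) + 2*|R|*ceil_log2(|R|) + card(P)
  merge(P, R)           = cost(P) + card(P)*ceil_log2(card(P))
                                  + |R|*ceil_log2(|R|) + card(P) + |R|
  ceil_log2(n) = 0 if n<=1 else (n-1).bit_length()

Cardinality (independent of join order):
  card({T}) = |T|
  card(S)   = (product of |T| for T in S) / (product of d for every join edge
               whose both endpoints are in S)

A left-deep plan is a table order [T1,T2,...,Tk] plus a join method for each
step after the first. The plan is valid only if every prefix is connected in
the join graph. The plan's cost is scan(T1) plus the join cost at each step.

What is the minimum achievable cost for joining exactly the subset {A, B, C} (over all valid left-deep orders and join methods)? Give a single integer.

6280

Selinger DP over subsets of {A,B,C}:
  {A}: scan cost=40, card=40
  {C}: scan cost=250, card=250
  {B}: scan cost=300, card=300
  {AC}: card=400; try (C,nl_idx)→760, (A,hash)→980, (C,merge)→2570, (A,merge)→2780, (C,hash)→4080, (C,nl)→10040 …(+1); best=760 via (C,nl_idx)
  {AB}: card=1200; try (A,hash)→1080, (B,merge)→3320, (A,merge)→3580, (B,hash)→5480, (B,nl)→12040, (A,nl)→12300; best=1080 via (A,hash)
  {BC}: card=37500; try (C,hash)→4600, (B,merge)→5500, (C,merge)→5550, (B,hash)→5900, (C,nl_idx)→40200, (B,nl)→75250 …(+1); best=4600 via (C,hash)
  {ABC}: card=6000; try (C,hash)→6280, (B,hash)→6560, (B,merge)→7760, (C,nl_idx)→16680, (C,merge)→17730, (A,hash)→42580 …(+4); best=6280 via (C,hash)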